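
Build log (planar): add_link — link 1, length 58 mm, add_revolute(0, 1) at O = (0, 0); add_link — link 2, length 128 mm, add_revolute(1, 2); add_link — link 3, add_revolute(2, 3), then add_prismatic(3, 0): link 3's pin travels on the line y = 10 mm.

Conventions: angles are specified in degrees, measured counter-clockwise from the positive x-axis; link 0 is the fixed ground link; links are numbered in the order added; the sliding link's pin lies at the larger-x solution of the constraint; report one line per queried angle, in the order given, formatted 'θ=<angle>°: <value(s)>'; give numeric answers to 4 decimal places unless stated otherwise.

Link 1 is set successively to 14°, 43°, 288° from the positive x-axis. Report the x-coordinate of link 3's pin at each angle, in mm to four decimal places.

geometry: r = 58 mm, L = 128 mm, e = 10 mm
θ=14°: crank pin P = (r cos θ, r sin θ) = (56.277152, 14.031470)
θ=14°: h = r sin θ − e = 14.031470 − 10 = 4.031470
θ=14°: x = r cos θ + √(L² − h²) = 56.277152 + 127.936497 = 184.213649
θ=43°: crank pin P = (r cos θ, r sin θ) = (42.418515, 39.555905)
θ=43°: h = r sin θ − e = 39.555905 − 10 = 29.555905
θ=43°: x = r cos θ + √(L² − h²) = 42.418515 + 124.540951 = 166.959466
θ=288°: crank pin P = (r cos θ, r sin θ) = (17.922986, -55.161278)
θ=288°: h = r sin θ − e = -55.161278 − 10 = -65.161278
θ=288°: x = r cos θ + √(L² − h²) = 17.922986 + 110.172628 = 128.095613

θ=14°: 184.2136
θ=43°: 166.9595
θ=288°: 128.0956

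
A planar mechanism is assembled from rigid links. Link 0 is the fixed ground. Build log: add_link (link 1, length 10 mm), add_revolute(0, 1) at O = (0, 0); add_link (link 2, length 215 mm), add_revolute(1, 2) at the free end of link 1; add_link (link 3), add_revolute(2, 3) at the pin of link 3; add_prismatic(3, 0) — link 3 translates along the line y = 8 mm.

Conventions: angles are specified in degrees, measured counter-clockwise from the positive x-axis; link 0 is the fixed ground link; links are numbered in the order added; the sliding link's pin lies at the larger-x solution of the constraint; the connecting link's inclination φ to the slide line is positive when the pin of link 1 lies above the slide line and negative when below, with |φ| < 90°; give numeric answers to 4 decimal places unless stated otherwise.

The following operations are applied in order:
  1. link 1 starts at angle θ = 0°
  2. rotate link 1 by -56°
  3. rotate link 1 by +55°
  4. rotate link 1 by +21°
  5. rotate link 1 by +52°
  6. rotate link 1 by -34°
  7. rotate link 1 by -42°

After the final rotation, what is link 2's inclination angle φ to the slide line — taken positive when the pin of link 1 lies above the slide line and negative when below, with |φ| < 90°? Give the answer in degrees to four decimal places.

geometry: r = 10 mm, L = 215 mm, e = 8 mm; θ starts at 0°
rotate link 1 by -56°: θ ← 0° -56° = -56°
rotate link 1 by +55°: θ ← -56° +55° = -1°
rotate link 1 by +21°: θ ← -1° +21° = 20°
rotate link 1 by +52°: θ ← 20° +52° = 72°
rotate link 1 by -34°: θ ← 72° -34° = 38°
rotate link 1 by -42°: θ ← 38° -42° = -4°
h = r sin θ − e = -0.697565 − 8 = -8.697565
sin φ = h / L = -8.697565 / 215 = -0.04045379
φ = arcsin(-0.04045379) = -2.318464°

-2.3185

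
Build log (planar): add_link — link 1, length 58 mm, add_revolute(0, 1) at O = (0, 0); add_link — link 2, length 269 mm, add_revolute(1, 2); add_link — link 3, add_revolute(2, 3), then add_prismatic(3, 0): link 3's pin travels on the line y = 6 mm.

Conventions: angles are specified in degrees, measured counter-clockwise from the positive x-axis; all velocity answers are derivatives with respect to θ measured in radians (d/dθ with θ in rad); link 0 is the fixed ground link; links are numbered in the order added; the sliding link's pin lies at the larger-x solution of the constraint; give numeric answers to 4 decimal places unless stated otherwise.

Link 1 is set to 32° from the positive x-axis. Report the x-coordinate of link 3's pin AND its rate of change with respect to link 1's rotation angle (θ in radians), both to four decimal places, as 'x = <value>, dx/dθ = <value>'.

geometry: r = 58 mm, L = 269 mm, e = 6 mm
crank pin P = (r cos θ, r sin θ) = (49.186790, 30.735317)
h = r sin θ − e = 30.735317 − 6 = 24.735317
x = r cos θ + √(L² − h²) = 49.186790 + 267.860344 = 317.047134
dx/dθ = −r sin θ − h·r cos θ/√(L² − h²) (θ in radians; h = 24.735317) = -35.277426

x = 317.0471, dx/dθ = -35.2774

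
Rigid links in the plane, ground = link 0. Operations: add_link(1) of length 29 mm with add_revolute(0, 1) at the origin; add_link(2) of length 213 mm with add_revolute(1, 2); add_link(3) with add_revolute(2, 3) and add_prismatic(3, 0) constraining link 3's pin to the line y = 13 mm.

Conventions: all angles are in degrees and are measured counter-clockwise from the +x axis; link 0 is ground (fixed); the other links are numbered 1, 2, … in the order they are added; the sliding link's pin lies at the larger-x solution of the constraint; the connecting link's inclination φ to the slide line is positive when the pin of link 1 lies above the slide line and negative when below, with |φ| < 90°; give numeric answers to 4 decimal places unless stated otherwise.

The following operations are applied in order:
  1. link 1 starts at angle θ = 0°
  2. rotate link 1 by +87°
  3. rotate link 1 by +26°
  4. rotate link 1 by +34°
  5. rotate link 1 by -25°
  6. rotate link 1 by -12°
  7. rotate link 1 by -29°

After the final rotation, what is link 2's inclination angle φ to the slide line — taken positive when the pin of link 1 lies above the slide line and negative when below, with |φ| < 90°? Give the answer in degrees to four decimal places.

geometry: r = 29 mm, L = 213 mm, e = 13 mm; θ starts at 0°
rotate link 1 by +87°: θ ← 0° +87° = 87°
rotate link 1 by +26°: θ ← 87° +26° = 113°
rotate link 1 by +34°: θ ← 113° +34° = 147°
rotate link 1 by -25°: θ ← 147° -25° = 122°
rotate link 1 by -12°: θ ← 122° -12° = 110°
rotate link 1 by -29°: θ ← 110° -29° = 81°
h = r sin θ − e = 28.642962 − 13 = 15.642962
sin φ = h / L = 15.642962 / 213 = 0.07344114
φ = arcsin(0.07344114) = 4.211659°

4.2117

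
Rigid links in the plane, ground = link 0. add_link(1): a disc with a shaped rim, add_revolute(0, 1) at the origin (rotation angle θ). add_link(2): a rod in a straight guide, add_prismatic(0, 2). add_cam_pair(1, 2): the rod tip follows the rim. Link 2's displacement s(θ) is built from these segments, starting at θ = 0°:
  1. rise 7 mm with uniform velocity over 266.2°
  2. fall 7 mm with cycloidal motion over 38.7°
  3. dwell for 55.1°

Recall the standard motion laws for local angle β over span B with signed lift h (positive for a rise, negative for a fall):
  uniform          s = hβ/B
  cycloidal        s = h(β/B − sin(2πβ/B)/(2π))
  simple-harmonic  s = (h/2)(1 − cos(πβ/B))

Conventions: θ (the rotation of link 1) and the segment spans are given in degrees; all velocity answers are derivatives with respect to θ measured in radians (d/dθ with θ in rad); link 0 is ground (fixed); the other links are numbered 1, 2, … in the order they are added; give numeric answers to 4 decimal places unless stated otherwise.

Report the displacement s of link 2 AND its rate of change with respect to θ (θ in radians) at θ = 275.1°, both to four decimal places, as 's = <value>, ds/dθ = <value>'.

segment 1 (0° to 266.2°, uniform, h = 7) is passed completely: s = 0.0000 + (7) = 7.0000
θ = 275.1° falls in segment 2 (266.2° to 304.9°, cycloidal, h = -7): β = 275.1 − 266.2 = 8.9°, B = 38.7°; Δs = -7·(0.2300 − sin(2π·0.2300)/(2π)) = -0.5045; s = 7.0000 − 0.5045 = 6.4955
velocity in seg [266.2°–304.9°] (cycloidal), θ in radians: β = 8.9° = 0.1553 rad, B = 38.7° = 0.6754 rad; ds/dθ = (h/B)(1 − cos(2πβ/B)) = ((-7)/0.6754)(1 − cos(2π·0.2300)) = -9.063008 mm/rad

s = 6.4955, ds/dθ = -9.0630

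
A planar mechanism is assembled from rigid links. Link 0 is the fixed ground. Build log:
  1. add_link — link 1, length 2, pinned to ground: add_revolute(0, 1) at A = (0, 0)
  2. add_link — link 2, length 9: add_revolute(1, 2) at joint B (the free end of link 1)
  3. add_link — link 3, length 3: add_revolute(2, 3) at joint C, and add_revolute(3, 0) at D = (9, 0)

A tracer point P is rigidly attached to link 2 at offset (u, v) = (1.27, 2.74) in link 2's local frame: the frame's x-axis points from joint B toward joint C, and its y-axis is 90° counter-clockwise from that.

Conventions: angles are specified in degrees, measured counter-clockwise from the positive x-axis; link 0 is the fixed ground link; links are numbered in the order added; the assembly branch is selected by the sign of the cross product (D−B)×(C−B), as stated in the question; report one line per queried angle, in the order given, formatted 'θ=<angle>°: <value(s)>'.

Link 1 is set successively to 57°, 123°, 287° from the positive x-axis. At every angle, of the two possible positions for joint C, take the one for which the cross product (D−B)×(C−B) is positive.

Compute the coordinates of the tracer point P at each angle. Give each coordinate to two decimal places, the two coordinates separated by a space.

A=(0,0), D=(9.00,0)
θ=57°: B = A + 2.00·(cos57°, sin57°) = (1.0893, 1.6773)
θ=57°: |BD| = 8.0866
θ=57°: circle(B,9.00) ∩ circle(D,3.00): a=8.4951, h=2.9721
θ=57°:   candidates: C₊=(10.0161,2.8227) cross=24.034; C₋=(8.7832,-2.9922) cross=-24.034
θ=57°:   branch + wants cross > 0 → take C=(10.0161,2.8227) (cross=24.034)
θ=57°: ex = (C−B)/|BC| = (0.9919,0.1273); ey = (-0.1273,0.9919)
θ=57°: P = B + 1.27·ex + 2.74·ey = (2.0003,4.5567)
θ=123°: B = A + 2.00·(cos123°, sin123°) = (-1.0893, 1.6773)
θ=123°: |BD| = 10.2278
θ=123°: circle(B,9.00) ∩ circle(D,3.00): a=8.6337, h=2.5415
θ=123°:   candidates: C₊=(7.8443,2.7685) cross=25.993; C₋=(7.0107,-2.2456) cross=-25.993
θ=123°:   branch + wants cross > 0 → take C=(7.8443,2.7685) (cross=25.993)
θ=123°: ex = (C−B)/|BC| = (0.9926,0.1212); ey = (-0.1212,0.9926)
θ=123°: P = B + 1.27·ex + 2.74·ey = (-0.1608,4.5511)
θ=287°: B = A + 2.00·(cos287°, sin287°) = (0.5847, -1.9126)
θ=287°: |BD| = 8.6299
θ=287°: circle(B,9.00) ∩ circle(D,3.00): a=8.4865, h=2.9966
θ=287°:   candidates: C₊=(8.1961,2.8903) cross=25.860; C₋=(9.5243,-2.9538) cross=-25.860
θ=287°:   branch + wants cross > 0 → take C=(8.1961,2.8903) (cross=25.860)
θ=287°: ex = (C−B)/|BC| = (0.8457,0.5337); ey = (-0.5337,0.8457)
θ=287°: P = B + 1.27·ex + 2.74·ey = (0.1966,1.0824)

θ=57°: 2.00 4.56
θ=123°: -0.16 4.55
θ=287°: 0.20 1.08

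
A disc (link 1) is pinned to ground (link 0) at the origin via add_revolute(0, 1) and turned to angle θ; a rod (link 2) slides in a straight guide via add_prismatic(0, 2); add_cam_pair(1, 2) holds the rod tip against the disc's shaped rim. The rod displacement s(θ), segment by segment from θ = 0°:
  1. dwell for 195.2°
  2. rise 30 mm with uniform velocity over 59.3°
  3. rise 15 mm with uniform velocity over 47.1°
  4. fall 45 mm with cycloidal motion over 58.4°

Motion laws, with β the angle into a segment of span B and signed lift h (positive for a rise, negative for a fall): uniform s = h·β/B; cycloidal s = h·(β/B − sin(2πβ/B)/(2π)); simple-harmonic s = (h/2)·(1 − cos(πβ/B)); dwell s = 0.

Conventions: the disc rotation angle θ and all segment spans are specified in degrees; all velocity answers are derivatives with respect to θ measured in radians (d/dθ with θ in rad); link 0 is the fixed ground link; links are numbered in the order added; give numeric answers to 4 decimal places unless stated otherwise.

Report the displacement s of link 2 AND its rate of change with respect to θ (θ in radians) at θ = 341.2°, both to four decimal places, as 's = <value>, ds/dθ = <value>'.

segment 1 (0° to 195.2°, dwell): s unchanged at 0.0000
segment 2 (195.2° to 254.5°, uniform, h = 30) is passed completely: s = 0.0000 + (30) = 30.0000
segment 3 (254.5° to 301.6°, uniform, h = 15) is passed completely: s = 30.0000 + (15) = 45.0000
θ = 341.2° falls in segment 4 (301.6° to 360°, cycloidal, h = -45): β = 341.2 − 301.6 = 39.6°, B = 58.4°; Δs = -45·(0.6781 − sin(2π·0.6781)/(2π)) = -36.9568; s = 45.0000 − 36.9568 = 8.0432
velocity in seg [301.6°–360°] (cycloidal), θ in radians: β = 39.6° = 0.6912 rad, B = 58.4° = 1.0193 rad; ds/dθ = (h/B)(1 − cos(2πβ/B)) = ((-45)/1.0193)(1 − cos(2π·0.6781)) = -63.426924 mm/rad

s = 8.0432, ds/dθ = -63.4269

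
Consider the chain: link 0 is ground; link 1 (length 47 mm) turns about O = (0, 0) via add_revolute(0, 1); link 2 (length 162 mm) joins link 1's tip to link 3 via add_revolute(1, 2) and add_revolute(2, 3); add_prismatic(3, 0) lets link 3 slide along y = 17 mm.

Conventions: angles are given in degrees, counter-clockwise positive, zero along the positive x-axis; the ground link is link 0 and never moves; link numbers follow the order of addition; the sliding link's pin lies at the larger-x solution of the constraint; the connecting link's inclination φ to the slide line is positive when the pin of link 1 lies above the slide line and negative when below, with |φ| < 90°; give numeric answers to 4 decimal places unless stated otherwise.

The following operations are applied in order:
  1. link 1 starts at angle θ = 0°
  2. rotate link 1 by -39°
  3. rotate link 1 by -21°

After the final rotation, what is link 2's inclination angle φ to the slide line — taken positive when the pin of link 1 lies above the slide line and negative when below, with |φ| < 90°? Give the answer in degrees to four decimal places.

geometry: r = 47 mm, L = 162 mm, e = 17 mm; θ starts at 0°
rotate link 1 by -39°: θ ← 0° -39° = -39°
rotate link 1 by -21°: θ ← -39° -21° = -60°
h = r sin θ − e = -40.703194 − 17 = -57.703194
sin φ = h / L = -57.703194 / 162 = -0.35619256
φ = arcsin(-0.35619256) = -20.866551°

-20.8666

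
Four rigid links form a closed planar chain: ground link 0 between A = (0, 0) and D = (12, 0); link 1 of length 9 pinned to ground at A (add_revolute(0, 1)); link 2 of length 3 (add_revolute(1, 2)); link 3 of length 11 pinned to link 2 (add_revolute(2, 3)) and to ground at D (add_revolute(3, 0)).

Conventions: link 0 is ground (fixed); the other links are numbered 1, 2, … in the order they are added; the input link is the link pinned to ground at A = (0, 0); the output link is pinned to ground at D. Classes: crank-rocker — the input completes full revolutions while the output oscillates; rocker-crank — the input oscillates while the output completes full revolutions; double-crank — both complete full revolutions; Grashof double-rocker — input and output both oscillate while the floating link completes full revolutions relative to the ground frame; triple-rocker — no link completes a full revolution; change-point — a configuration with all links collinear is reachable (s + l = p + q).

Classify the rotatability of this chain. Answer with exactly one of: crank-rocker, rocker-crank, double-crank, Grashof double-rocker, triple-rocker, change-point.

lengths: ground=12, input=9, coupler=3, output=11
sorted: s=3 (shortest), l=12 (longest), p+q=20
s + l = 15 vs p + q = 20
s + l < p + q (Grashof) with shortest = coupler link → Grashof double-rocker

Grashof double-rocker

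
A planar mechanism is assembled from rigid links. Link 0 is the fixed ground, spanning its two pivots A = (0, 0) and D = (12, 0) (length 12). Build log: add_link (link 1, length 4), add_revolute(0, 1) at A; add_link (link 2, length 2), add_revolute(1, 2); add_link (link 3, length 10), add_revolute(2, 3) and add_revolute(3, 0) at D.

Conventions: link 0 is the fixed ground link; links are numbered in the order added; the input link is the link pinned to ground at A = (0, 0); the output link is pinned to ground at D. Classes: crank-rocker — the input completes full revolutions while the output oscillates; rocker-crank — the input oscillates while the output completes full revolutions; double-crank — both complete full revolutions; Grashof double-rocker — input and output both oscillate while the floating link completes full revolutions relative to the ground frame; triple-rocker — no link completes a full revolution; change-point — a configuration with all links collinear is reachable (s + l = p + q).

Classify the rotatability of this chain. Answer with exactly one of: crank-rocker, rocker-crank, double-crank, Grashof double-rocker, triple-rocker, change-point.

lengths: ground=12, input=4, coupler=2, output=10
sorted: s=2 (shortest), l=12 (longest), p+q=14
s + l = 14 vs p + q = 14
s + l = p + q → change-point (collinear configuration reachable)

change-point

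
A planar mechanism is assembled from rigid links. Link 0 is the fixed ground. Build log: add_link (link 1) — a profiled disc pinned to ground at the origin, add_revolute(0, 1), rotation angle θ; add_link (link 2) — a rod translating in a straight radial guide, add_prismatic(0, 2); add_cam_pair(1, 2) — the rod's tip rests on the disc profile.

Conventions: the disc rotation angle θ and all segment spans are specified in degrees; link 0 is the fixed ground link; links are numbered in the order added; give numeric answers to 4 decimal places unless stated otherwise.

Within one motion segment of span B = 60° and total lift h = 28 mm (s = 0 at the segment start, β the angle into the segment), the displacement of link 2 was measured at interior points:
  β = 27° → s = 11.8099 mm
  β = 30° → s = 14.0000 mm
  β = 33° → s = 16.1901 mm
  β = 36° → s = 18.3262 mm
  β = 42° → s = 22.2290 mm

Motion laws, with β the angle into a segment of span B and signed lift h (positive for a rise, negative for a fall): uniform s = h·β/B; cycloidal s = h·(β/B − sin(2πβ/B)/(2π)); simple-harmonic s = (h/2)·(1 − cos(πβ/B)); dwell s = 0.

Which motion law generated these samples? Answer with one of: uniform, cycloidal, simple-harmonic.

candidates at β/B = r: uniform s = h·r (linear in β); cycloidal s = h·(r − sin(2πr)/(2π)); simple-harmonic s = (h/2)(1 − cos(πr))
β=27°: printed 11.8099 | uniform 12.6000, cycloidal 11.2229, simple-harmonic 11.8099
β=30°: printed 14.0000 | uniform 14.0000, cycloidal 14.0000, simple-harmonic 14.0000
β=33°: printed 16.1901 | uniform 15.4000, cycloidal 16.7771, simple-harmonic 16.1901
β=36°: printed 18.3262 | uniform 16.8000, cycloidal 19.4194, simple-harmonic 18.3262
β=42°: printed 22.2290 | uniform 19.6000, cycloidal 23.8382, simple-harmonic 22.2290
only one law matches every sample → simple-harmonic

simple-harmonic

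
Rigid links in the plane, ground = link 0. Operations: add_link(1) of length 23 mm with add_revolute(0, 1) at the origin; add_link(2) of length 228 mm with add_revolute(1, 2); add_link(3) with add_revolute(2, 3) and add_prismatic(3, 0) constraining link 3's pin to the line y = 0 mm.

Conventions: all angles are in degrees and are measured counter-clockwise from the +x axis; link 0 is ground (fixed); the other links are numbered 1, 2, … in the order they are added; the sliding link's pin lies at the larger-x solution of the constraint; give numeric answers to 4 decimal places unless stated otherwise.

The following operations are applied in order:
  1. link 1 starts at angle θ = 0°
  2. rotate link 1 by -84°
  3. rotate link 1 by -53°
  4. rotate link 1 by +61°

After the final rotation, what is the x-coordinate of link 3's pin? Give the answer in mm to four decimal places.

geometry: r = 23 mm, L = 228 mm, e = 0 mm; θ starts at 0°
rotate link 1 by -84°: θ ← 0° -84° = -84°
rotate link 1 by -53°: θ ← -84° -53° = -137°
rotate link 1 by +61°: θ ← -137° +61° = -76°
crank pin P = (r cos θ, r sin θ) = (5.564204, -22.316802)
h = r sin θ − e = -22.316802 − 0 = -22.316802
x = r cos θ + √(L² − h²) = 5.564204 + 226.905179 = 232.469383

232.4694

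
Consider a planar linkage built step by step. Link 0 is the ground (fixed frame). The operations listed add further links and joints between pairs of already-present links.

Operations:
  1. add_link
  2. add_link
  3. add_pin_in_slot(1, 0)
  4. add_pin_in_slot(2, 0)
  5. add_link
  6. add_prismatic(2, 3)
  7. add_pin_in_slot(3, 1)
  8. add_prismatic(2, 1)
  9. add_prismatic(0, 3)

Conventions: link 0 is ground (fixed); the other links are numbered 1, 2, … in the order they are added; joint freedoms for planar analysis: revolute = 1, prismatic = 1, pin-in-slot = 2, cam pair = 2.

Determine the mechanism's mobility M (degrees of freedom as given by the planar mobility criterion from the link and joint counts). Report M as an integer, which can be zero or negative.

(L,J1,J2)=(1,0,0); link0 fixed
link1: (2,0,0)
link2: (3,0,0)
PS 1-0 [J2]: (3,0,1)
PS 2-0 [J2]: (3,0,2)
link3: (4,0,2)
P 2-3 [J1]: (4,1,2)
PS 3-1 [J2]: (4,1,3)
P 2-1 [J1]: (4,2,3)
P 0-3 [J1]: (4,3,3)
Grübler: 3·3 − 2·3 − 3 = 0

M = 0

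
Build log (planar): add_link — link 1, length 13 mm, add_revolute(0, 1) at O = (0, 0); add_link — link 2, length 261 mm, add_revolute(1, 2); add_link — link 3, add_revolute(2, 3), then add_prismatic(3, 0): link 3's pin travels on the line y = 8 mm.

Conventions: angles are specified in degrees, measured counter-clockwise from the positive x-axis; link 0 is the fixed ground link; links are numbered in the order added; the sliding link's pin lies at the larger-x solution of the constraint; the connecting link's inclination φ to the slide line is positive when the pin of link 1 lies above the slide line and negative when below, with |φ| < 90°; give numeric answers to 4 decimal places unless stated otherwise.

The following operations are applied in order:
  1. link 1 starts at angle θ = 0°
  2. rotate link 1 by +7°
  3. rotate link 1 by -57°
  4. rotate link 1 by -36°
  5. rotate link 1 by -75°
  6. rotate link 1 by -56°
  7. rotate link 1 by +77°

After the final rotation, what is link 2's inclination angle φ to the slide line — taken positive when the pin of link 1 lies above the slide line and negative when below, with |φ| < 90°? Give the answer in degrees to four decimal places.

geometry: r = 13 mm, L = 261 mm, e = 8 mm; θ starts at 0°
rotate link 1 by +7°: θ ← 0° +7° = 7°
rotate link 1 by -57°: θ ← 7° -57° = -50°
rotate link 1 by -36°: θ ← -50° -36° = -86°
rotate link 1 by -75°: θ ← -86° -75° = -161°
rotate link 1 by -56°: θ ← -161° -56° = -217°
rotate link 1 by +77°: θ ← -217° +77° = -140°
h = r sin θ − e = -8.356239 − 8 = -16.356239
sin φ = h / L = -16.356239 / 261 = -0.06266758
φ = arcsin(-0.06266758) = -3.592942°

-3.5929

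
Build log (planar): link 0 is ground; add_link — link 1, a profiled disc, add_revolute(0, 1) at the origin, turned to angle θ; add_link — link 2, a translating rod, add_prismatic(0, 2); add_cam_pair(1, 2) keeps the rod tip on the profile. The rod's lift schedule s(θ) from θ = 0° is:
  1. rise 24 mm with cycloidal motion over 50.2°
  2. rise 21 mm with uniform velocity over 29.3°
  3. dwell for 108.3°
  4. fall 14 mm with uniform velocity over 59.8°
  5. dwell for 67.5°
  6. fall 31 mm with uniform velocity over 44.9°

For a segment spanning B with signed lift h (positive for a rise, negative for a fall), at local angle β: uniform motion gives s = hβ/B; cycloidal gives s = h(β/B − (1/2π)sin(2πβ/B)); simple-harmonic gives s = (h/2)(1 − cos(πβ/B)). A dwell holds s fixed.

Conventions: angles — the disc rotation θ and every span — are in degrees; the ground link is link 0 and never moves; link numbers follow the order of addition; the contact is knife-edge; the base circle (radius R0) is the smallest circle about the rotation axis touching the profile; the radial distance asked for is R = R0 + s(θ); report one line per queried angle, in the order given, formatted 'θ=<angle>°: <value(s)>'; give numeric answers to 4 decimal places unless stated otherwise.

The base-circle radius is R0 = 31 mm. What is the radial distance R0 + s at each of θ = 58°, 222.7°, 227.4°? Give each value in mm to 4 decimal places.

seg 1 [0°–50.2°] cycloidal, h=24: full span → s += 24 → s = 24.0000
seg 2 [50.2°–79.5°] uniform, h=21: θ=58° here. β=7.8, B=29.3. 21·7.8/29.3 = 5.5904 → s = 29.5904
seg 2 [50.2°–79.5°] uniform, h=21: full span → s += 21 → s = 45.0000
seg 3 [79.5°–187.8°] dwell: s stays 45.0000
seg 4 [187.8°–247.6°] uniform, h=-14: θ=222.7° here. β=34.9, B=59.8. -14·34.9/59.8 = -8.1706 → s = 36.8294
seg 4 [187.8°–247.6°] uniform, h=-14: θ=227.4° here. β=39.6, B=59.8. -14·39.6/59.8 = -9.2709 → s = 35.7291
θ=58°: R = R0 + s = 31 + 29.5904 = 60.5904
θ=222.7°: R = R0 + s = 31 + 36.8294 = 67.8294
θ=227.4°: R = R0 + s = 31 + 35.7291 = 66.7291

θ=58°: 60.5904
θ=222.7°: 67.8294
θ=227.4°: 66.7291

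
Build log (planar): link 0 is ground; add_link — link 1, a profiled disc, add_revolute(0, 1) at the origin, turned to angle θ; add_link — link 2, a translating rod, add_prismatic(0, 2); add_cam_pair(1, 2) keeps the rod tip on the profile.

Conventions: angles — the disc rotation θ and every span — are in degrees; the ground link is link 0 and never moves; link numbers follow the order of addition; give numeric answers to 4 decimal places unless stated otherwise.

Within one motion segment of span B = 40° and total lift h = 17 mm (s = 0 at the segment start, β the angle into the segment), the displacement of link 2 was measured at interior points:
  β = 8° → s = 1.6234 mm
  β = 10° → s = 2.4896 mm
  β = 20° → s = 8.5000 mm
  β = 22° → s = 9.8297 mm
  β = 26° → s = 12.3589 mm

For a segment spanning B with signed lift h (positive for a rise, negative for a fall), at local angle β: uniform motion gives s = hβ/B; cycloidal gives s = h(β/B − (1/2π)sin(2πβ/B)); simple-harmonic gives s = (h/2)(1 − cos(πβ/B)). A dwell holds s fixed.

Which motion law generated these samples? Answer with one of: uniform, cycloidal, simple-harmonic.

candidates at β/B = r: uniform s = h·r (linear in β); cycloidal s = h·(r − sin(2πr)/(2π)); simple-harmonic s = (h/2)(1 − cos(πr))
β=8°: printed 1.6234 | uniform 3.4000, cycloidal 0.8268, simple-harmonic 1.6234
β=10°: printed 2.4896 | uniform 4.2500, cycloidal 1.5444, simple-harmonic 2.4896
β=20°: printed 8.5000 | uniform 8.5000, cycloidal 8.5000, simple-harmonic 8.5000
β=22°: printed 9.8297 | uniform 9.3500, cycloidal 10.1861, simple-harmonic 9.8297
β=26°: printed 12.3589 | uniform 11.0500, cycloidal 13.2389, simple-harmonic 12.3589
only one law matches every sample → simple-harmonic

simple-harmonic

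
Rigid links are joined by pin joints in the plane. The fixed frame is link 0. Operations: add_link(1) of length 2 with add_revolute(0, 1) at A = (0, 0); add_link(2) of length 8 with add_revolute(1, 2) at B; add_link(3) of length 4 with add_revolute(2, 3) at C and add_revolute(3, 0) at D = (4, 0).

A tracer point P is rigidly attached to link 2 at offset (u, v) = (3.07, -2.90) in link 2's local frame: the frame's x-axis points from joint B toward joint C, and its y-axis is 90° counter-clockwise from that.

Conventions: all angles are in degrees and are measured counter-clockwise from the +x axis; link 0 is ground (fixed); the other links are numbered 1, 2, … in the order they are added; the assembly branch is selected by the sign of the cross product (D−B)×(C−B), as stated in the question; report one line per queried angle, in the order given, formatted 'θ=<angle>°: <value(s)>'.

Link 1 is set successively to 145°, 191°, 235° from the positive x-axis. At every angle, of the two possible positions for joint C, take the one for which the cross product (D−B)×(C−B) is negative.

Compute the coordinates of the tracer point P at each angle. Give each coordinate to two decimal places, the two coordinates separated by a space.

A=(0,0), D=(4.00,0)
θ=145°: B = A + 2.00·(cos145°, sin145°) = (-1.6383, 1.1472)
θ=145°: |BD| = 5.7538
θ=145°: circle(B,8.00) ∩ circle(D,4.00): a=7.0481, h=3.7848
θ=145°:   candidates: C₊=(6.0228,3.4508) cross=21.777; C₋=(4.5137,-3.9669) cross=-21.777
θ=145°:   branch - wants cross < 0 → take C=(4.5137,-3.9669) (cross=-21.777)
θ=145°: ex = (C−B)/|BC| = (0.7690,-0.6393); ey = (0.6393,0.7690)
θ=145°: P = B + 3.07·ex + -2.90·ey = (-1.1313,-3.0454)
θ=191°: B = A + 2.00·(cos191°, sin191°) = (-1.9633, -0.3816)
θ=191°: |BD| = 5.9755
θ=191°: circle(B,8.00) ∩ circle(D,4.00): a=7.0042, h=3.8655
θ=191°:   candidates: C₊=(4.7797,3.9233) cross=23.098; C₋=(5.2735,-3.7919) cross=-23.098
θ=191°:   branch - wants cross < 0 → take C=(5.2735,-3.7919) (cross=-23.098)
θ=191°: ex = (C−B)/|BC| = (0.9046,-0.4263); ey = (0.4263,0.9046)
θ=191°: P = B + 3.07·ex + -2.90·ey = (-0.4224,-4.3136)
θ=235°: B = A + 2.00·(cos235°, sin235°) = (-1.1472, -1.6383)
θ=235°: |BD| = 5.4016
θ=235°: circle(B,8.00) ∩ circle(D,4.00): a=7.1439, h=3.6006
θ=235°:   candidates: C₊=(4.5682,3.9594) cross=19.449; C₋=(6.7523,-2.9025) cross=-19.449
θ=235°:   branch - wants cross < 0 → take C=(6.7523,-2.9025) (cross=-19.449)
θ=235°: ex = (C−B)/|BC| = (0.9874,-0.1580); ey = (0.1580,0.9874)
θ=235°: P = B + 3.07·ex + -2.90·ey = (1.4260,-4.9870)

θ=145°: -1.13 -3.05
θ=191°: -0.42 -4.31
θ=235°: 1.43 -4.99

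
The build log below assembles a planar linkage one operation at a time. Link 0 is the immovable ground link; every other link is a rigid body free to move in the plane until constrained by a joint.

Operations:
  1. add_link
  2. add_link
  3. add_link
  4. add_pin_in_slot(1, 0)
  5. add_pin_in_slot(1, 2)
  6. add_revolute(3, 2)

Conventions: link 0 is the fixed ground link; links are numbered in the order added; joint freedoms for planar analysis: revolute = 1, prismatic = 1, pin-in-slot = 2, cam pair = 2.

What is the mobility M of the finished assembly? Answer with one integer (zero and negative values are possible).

L=1 J1=0 J2=0
add link → L=2 J1=0 J2=0
add link → L=3 J1=0 J2=0
add link → L=4 J1=0 J2=0
PS@1,0 dof=2 J2 → L=4 J1=0 J2=1
PS@1,2 dof=2 J2 → L=4 J1=0 J2=2
R@3,2 dof=1 J1 → L=4 J1=1 J2=2
M=3(L−1)−2J1−J2=3·3−2·1−2=5

M = 5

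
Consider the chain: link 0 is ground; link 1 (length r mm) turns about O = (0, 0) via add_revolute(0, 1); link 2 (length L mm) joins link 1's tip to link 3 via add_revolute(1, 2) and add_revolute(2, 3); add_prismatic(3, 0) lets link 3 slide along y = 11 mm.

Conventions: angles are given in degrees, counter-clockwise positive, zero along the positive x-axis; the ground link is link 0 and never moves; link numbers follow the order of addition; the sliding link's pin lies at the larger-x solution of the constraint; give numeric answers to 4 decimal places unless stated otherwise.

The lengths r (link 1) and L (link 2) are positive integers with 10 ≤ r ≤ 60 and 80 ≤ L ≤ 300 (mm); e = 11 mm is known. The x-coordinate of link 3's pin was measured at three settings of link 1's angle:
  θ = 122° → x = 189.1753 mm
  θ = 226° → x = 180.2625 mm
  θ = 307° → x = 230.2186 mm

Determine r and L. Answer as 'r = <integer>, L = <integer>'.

constraint per measurement: (x − r cos θ)² + (r sin θ − e)² = L²
subtracting the θ₁ and θ₂ equations cancels the r² and L² terms:
r = (x₁² − x₂²) / (2[(x₁cos θ₁ + e sin θ₁) − (x₂cos θ₂ + e sin θ₂)]) = 38.9999 → r = 39
L² = (x₁ − r cos θ₁)² + (r sin θ₁ − e)² = 44520.9845 → L = 211.0000 → L = 211
check at θ₃=307°: x = 230.2186 (printed 230.2186) ✓

r = 39, L = 211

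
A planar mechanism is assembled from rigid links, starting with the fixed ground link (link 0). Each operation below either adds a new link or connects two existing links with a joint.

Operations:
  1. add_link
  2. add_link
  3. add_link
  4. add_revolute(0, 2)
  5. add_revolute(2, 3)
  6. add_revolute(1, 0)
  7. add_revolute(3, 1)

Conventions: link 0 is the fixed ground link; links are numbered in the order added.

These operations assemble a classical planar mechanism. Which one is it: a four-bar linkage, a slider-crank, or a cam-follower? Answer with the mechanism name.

links: 4 (incl. ground); joints: 4 revolute, 0 prismatic, 0 higher (cam) pair, forming one closed loop
4 links in a single 4R loop → four-bar linkage

four-bar linkage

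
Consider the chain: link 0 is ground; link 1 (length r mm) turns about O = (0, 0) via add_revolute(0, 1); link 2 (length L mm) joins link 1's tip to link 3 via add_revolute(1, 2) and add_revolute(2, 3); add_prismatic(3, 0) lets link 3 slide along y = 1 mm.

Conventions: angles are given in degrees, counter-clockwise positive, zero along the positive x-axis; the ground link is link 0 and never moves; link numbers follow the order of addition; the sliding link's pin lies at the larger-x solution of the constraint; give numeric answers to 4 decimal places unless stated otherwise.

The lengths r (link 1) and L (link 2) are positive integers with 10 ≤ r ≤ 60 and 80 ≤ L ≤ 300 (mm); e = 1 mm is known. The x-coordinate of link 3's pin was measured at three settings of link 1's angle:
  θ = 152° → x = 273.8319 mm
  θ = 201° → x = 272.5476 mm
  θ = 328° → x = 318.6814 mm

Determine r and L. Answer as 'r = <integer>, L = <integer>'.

constraint per measurement: (x − r cos θ)² + (r sin θ − e)² = L²
subtracting the θ₁ and θ₂ equations cancels the r² and L² terms:
r = (x₁² − x₂²) / (2[(x₁cos θ₁ + e sin θ₁) − (x₂cos θ₂ + e sin θ₂)]) = 26.0015 → r = 26
L² = (x₁ − r cos θ₁)² + (r sin θ₁ − e)² = 88209.0162 → L = 297.0000 → L = 297
check at θ₃=328°: x = 318.6814 (printed 318.6814) ✓

r = 26, L = 297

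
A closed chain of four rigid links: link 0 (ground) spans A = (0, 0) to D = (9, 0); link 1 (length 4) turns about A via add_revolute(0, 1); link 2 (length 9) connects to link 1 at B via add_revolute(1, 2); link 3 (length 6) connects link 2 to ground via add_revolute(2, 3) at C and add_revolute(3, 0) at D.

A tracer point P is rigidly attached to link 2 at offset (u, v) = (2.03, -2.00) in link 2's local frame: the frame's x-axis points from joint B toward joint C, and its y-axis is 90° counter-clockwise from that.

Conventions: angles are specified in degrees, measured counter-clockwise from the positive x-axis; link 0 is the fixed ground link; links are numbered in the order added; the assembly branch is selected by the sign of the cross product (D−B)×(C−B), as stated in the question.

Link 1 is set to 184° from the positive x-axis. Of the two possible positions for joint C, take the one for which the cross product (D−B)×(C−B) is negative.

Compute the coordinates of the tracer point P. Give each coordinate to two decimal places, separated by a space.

A=(0,0), D=(9.00,0)
B = A + 4.00·(cos184°, sin184°) = (-3.9903, -0.2790)
|BD| = 12.9933
circle(B,9.00) ∩ circle(D,6.00): a=8.2283, h=3.6463
  candidates: C₊=(4.1578,3.5431) cross=47.377; C₋=(4.3144,-3.7477) cross=-47.377
  branch - wants cross < 0 → take C=(4.3144,-3.7477) (cross=-47.377)
ex = (C−B)/|BC| = (0.9227,-0.3854); ey = (0.3854,0.9227)
P = B + 2.03·ex + -2.00·ey = (-2.8879,-2.9069)

-2.89 -2.91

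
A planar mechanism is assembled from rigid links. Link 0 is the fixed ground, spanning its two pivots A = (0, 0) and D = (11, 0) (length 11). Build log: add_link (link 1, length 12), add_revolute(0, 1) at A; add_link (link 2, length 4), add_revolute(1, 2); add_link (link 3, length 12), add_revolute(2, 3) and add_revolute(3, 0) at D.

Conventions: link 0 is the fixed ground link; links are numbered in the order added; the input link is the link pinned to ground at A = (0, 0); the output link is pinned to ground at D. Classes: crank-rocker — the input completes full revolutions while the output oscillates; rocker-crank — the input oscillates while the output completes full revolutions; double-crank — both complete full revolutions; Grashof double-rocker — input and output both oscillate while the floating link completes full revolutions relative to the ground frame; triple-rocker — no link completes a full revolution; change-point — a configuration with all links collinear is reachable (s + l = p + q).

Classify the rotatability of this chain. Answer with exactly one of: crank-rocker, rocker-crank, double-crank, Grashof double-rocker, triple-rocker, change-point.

lengths: ground=11, input=12, coupler=4, output=12
sorted: s=4 (shortest), l=12 (longest), p+q=23
s + l = 16 vs p + q = 23
s + l < p + q (Grashof) with shortest = coupler link → Grashof double-rocker

Grashof double-rocker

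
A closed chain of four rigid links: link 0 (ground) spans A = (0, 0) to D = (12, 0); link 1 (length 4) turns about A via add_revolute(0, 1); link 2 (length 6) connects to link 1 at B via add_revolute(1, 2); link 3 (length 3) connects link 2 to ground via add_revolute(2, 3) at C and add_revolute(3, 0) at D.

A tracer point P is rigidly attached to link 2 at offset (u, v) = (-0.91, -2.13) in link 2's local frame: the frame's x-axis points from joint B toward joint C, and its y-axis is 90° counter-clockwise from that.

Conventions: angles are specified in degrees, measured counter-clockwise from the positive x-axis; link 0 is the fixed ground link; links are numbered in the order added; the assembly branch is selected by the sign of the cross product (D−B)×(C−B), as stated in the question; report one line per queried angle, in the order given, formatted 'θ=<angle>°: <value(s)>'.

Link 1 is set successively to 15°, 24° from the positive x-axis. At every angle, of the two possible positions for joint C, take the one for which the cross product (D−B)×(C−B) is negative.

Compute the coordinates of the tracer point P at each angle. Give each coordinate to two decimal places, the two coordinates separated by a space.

A=(0,0), D=(12.00,0)
θ=15°: B = A + 4.00·(cos15°, sin15°) = (3.8637, 1.0353)
θ=15°: |BD| = 8.2019
θ=15°: circle(B,6.00) ∩ circle(D,3.00): a=5.7469, h=1.7242
θ=15°:   candidates: C₊=(9.7823,2.0203) cross=14.142; C₋=(9.3470,-1.4006) cross=-14.142
θ=15°:   branch - wants cross < 0 → take C=(9.3470,-1.4006) (cross=-14.142)
θ=15°: ex = (C−B)/|BC| = (0.9139,-0.4060); ey = (0.4060,0.9139)
θ=15°: P = B + -0.91·ex + -2.13·ey = (2.1673,-0.5419)
θ=24°: B = A + 4.00·(cos24°, sin24°) = (3.6542, 1.6269)
θ=24°: |BD| = 8.5029
θ=24°: circle(B,6.00) ∩ circle(D,3.00): a=5.8391, h=1.3800
θ=24°:   candidates: C₊=(9.6495,1.8642) cross=11.734; C₋=(9.1214,-0.8448) cross=-11.734
θ=24°:   branch - wants cross < 0 → take C=(9.1214,-0.8448) (cross=-11.734)
θ=24°: ex = (C−B)/|BC| = (0.9112,-0.4120); ey = (0.4120,0.9112)
θ=24°: P = B + -0.91·ex + -2.13·ey = (1.9475,0.0610)

θ=15°: 2.17 -0.54
θ=24°: 1.95 0.06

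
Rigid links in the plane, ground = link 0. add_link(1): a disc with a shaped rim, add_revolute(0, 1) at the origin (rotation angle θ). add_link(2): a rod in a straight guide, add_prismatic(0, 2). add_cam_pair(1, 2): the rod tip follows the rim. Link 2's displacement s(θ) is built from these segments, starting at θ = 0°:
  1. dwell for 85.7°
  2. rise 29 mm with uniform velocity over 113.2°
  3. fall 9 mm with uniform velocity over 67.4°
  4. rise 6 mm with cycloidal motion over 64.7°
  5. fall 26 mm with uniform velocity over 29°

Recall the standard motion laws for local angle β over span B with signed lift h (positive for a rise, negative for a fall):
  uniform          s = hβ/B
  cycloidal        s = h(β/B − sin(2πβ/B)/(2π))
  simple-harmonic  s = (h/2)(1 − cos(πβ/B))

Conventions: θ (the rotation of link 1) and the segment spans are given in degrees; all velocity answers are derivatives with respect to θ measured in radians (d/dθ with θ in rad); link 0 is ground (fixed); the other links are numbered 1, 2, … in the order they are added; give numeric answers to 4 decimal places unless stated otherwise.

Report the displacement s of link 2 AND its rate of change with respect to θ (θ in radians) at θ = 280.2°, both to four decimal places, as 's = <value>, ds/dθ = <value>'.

segment 1 (0° to 85.7°, dwell): s unchanged at 0.0000
segment 2 (85.7° to 198.9°, uniform, h = 29) is passed completely: s = 0.0000 + (29) = 29.0000
segment 3 (198.9° to 266.3°, uniform, h = -9) is passed completely: s = 29.0000 + (-9) = 20.0000
θ = 280.2° falls in segment 4 (266.3° to 331°, cycloidal, h = 6): β = 280.2 − 266.3 = 13.9°, B = 64.7°; Δs = 6·(0.2148 − sin(2π·0.2148)/(2π)) = 0.3573; s = 20.0000 + 0.3573 = 20.3573
velocity in seg [266.3°–331°] (cycloidal), θ in radians: β = 13.9° = 0.2426 rad, B = 64.7° = 1.1292 rad; ds/dθ = (h/B)(1 − cos(2πβ/B)) = (6/1.1292)(1 − cos(2π·0.2148)) = 4.149003 mm/rad

s = 20.3573, ds/dθ = 4.1490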